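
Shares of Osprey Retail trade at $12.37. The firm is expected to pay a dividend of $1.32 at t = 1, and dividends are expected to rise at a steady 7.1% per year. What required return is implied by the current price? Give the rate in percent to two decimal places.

17.77%

Rearranging the constant-growth DDM: r = D₁/P₀ + g.
r = 1.3200 / 12.37 + 0.071 = 0.10671 + 0.071 = 0.17771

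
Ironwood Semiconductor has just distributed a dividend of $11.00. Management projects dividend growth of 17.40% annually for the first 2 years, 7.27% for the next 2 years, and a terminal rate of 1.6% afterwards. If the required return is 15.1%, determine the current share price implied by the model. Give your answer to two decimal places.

Three-stage DDM. Project D₁…D_4; terminal Gordon value at t=4 with g = 0.016; discount at r = 0.151.
D_1 = 12.9140
D_2 = 15.1610
D_3 = 16.2632
D_4 = 17.4456
TV_4 = 17.7247/(0.151−0.016) = 131.2942
P₀ = Σ Dₜ/(1+r)ᵗ + TV_4/(1+r)^4 = 118.0766

$118.08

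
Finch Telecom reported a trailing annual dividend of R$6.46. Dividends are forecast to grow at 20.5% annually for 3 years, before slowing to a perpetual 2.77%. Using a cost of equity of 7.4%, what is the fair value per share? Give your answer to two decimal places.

R$227.02

Two-stage DDM. Project D₁…D_3 at 0.205, terminal growth 0.0277, discount at r = 0.074.
D_1 = 7.7843
D_2 = 9.3801
D_3 = 11.3030
Terminal value at t=3: TV = D_4/(r−g) = 11.6161/(0.074−0.0277) = 250.8875
P₀ = 7.7843/(1+0.074)^1 + 9.3801/(1+0.074)^2 + 11.3030/(1+0.074)^3 + 250.8875/(1+0.074)^3 = 227.0231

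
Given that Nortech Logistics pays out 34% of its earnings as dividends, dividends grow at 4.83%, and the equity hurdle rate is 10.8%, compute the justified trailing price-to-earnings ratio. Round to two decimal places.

5.97

Justified trailing P/E = b(1+g)/(r−g) = 0.34×(1+0.0483)/(0.108−0.0483) = 5.9702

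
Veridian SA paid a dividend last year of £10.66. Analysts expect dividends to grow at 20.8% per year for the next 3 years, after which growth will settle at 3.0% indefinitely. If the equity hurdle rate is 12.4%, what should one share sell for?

£182.00

Two-stage DDM. Project D₁…D_3 at 0.208, terminal growth 0.03, discount at r = 0.124.
D_1 = 12.8773
D_2 = 15.5558
D_3 = 18.7914
Terminal value at t=3: TV = D_4/(r−g) = 19.3551/(0.124−0.03) = 205.9052
P₀ = 12.8773/(1+0.124)^1 + 15.5558/(1+0.124)^2 + 18.7914/(1+0.124)^3 + 205.9052/(1+0.124)^3 = 182.0027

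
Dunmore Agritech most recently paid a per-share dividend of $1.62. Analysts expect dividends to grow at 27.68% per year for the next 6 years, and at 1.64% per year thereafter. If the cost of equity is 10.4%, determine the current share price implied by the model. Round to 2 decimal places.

Two-stage DDM. Project D₁…D_6 at 0.2768, terminal growth 0.0164, discount at r = 0.104.
D_1 = 2.0684
D_2 = 2.6410
D_3 = 3.3720
D_4 = 4.3053
D_5 = 5.4970
D_6 = 7.0186
Terminal value at t=6: TV = D_7/(r−g) = 7.1337/(0.104−0.0164) = 81.4353
P₀ = 2.0684/(1+0.104)^1 + 2.6410/(1+0.104)^2 + 3.3720/(1+0.104)^3 + 4.3053/(1+0.104)^4 + 5.4970/(1+0.104)^5 + 7.0186/(1+0.104)^6 + 81.4353/(1+0.104)^6 = 61.6507

$61.65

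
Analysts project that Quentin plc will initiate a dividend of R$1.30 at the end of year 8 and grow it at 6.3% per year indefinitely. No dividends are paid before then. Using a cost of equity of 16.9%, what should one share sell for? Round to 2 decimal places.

Deferred-dividend DDM. At t=7 the remaining stream is a growing perpetuity with first payment D_8 = 1.30.
V_7 = D_8/(r−g) = 1.30/(0.169−0.063) = 12.2642
P₀ = V_7/(1+r)^7 = 12.2642/(1+0.169)^7 = 4.1109

R$4.11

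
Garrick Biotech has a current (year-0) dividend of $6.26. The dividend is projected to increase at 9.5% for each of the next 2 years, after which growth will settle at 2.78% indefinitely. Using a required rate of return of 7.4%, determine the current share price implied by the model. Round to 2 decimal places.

$157.65

Two-stage DDM. Project D₁…D_2 at 0.095, terminal growth 0.0278, discount at r = 0.074.
D_1 = 6.8547
D_2 = 7.5059
Terminal value at t=2: TV = D_3/(r−g) = 7.7146/(0.074−0.0278) = 166.9818
P₀ = 6.8547/(1+0.074)^1 + 7.5059/(1+0.074)^2 + 166.9818/(1+0.074)^2 = 157.6536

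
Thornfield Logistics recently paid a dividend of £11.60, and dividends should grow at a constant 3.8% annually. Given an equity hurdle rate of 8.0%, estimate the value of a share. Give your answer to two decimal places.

£286.69

Gordon growth model: P₀ = D₁/(r − g). D₁ = 11.60 × (1 + 0.038) = 12.0408.
P₀ = 12.0408 / (0.08 − 0.038) = 12.0408 / 0.042 = 286.6857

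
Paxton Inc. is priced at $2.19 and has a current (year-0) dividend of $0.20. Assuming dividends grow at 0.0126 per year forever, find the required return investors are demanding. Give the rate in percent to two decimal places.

10.51%

Rearranging the constant-growth DDM: r = D₁/P₀ + g.
D₁ = 0.20 × (1 + 0.0126) = 0.2025.
r = 0.2025 / 2.19 + 0.0126 = 0.09247 + 0.0126 = 0.10507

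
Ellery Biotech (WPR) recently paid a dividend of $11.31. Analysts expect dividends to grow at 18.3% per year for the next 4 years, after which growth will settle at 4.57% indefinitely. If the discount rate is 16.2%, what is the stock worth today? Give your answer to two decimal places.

Two-stage DDM. Project D₁…D_4 at 0.183, terminal growth 0.0457, discount at r = 0.162.
D_1 = 13.3797
D_2 = 15.8282
D_3 = 18.7248
D_4 = 22.1514
Terminal value at t=4: TV = D_5/(r−g) = 23.1637/(0.162−0.0457) = 199.1723
P₀ = 13.3797/(1+0.162)^1 + 15.8282/(1+0.162)^2 + 18.7248/(1+0.162)^3 + 22.1514/(1+0.162)^4 + 199.1723/(1+0.162)^4 = 156.5670

$156.57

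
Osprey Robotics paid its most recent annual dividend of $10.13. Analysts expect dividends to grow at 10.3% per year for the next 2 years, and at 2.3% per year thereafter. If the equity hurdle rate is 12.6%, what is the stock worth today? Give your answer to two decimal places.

$116.19

Two-stage DDM. Project D₁…D_2 at 0.103, terminal growth 0.023, discount at r = 0.126.
D_1 = 11.1734
D_2 = 12.3242
Terminal value at t=2: TV = D_3/(r−g) = 12.6077/(0.126−0.023) = 122.4049
P₀ = 11.1734/(1+0.126)^1 + 12.3242/(1+0.126)^2 + 122.4049/(1+0.126)^2 = 116.1868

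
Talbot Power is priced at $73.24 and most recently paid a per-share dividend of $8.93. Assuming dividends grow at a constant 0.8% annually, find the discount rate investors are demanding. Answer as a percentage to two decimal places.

13.09%

Rearranging the constant-growth DDM: r = D₁/P₀ + g.
D₁ = 8.93 × (1 + 0.008) = 9.0014.
r = 9.0014 / 73.24 + 0.008 = 0.12290 + 0.008 = 0.13090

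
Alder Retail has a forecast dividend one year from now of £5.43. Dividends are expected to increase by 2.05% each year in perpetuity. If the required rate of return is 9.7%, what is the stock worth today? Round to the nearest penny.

Gordon growth model: P₀ = D₁/(r − g), with D₁ = 5.43 given directly.
P₀ = 5.4300 / (0.097 − 0.0205) = 5.4300 / 0.0765 = 70.9804

£70.98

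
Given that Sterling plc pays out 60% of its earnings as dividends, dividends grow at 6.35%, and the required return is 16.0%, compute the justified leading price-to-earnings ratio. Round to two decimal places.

Justified leading P/E = b/(r−g) = 0.60/(0.16−0.0635) = 6.2176

6.22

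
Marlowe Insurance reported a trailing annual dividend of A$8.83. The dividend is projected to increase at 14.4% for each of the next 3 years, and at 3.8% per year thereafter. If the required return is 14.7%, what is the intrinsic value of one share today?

A$109.78

Two-stage DDM. Project D₁…D_3 at 0.144, terminal growth 0.038, discount at r = 0.147.
D_1 = 10.1015
D_2 = 11.5561
D_3 = 13.2202
Terminal value at t=3: TV = D_4/(r−g) = 13.7226/(0.147−0.038) = 125.8953
P₀ = 10.1015/(1+0.147)^1 + 11.5561/(1+0.147)^2 + 13.2202/(1+0.147)^3 + 125.8953/(1+0.147)^3 = 109.7811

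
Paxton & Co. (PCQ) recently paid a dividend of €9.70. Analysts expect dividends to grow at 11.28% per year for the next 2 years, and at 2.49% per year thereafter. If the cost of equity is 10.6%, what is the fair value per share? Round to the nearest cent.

Two-stage DDM. Project D₁…D_2 at 0.1128, terminal growth 0.0249, discount at r = 0.106.
D_1 = 10.7942
D_2 = 12.0117
Terminal value at t=2: TV = D_3/(r−g) = 12.3108/(0.106−0.0249) = 151.7982
P₀ = 10.7942/(1+0.106)^1 + 12.0117/(1+0.106)^2 + 151.7982/(1+0.106)^2 = 143.6749

€143.67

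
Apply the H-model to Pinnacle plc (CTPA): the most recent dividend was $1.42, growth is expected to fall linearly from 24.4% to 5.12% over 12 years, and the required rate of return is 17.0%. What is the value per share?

H-model: P₀ = D₀[(1+g_L) + H(g_S−g_L)]/(r−g_L), with H = 12/2 = 6.
P₀ = 1.42 × [(1+0.0512) + 6×(0.244−0.0512)] / (0.17−0.0512)
   = 1.42 × 2.2080 / 0.1188 = 26.3919

$26.39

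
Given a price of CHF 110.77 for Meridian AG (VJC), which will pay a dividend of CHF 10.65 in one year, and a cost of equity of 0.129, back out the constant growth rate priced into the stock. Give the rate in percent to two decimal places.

From P₀ = D₁/(r − g), the implied growth is g = r − D₁/P₀.
g = 0.129 − 10.65/110.77 = 0.129 − 0.09615 = 0.03285

3.29%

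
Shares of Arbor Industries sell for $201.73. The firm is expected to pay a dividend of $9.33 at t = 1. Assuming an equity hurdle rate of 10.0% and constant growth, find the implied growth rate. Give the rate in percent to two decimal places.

5.38%

From P₀ = D₁/(r − g), the implied growth is g = r − D₁/P₀.
g = 0.1 − 9.33/201.73 = 0.1 − 0.04625 = 0.05375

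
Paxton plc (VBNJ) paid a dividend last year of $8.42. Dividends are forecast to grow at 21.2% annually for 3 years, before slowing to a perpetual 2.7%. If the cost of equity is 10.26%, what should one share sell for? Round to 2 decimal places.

$182.53

Two-stage DDM. Project D₁…D_3 at 0.212, terminal growth 0.027, discount at r = 0.1026.
D_1 = 10.2050
D_2 = 12.3685
D_3 = 14.9906
Terminal value at t=3: TV = D_4/(r−g) = 15.3954/(0.1026−0.027) = 203.6426
P₀ = 10.2050/(1+0.1026)^1 + 12.3685/(1+0.1026)^2 + 14.9906/(1+0.1026)^3 + 203.6426/(1+0.1026)^3 = 182.5323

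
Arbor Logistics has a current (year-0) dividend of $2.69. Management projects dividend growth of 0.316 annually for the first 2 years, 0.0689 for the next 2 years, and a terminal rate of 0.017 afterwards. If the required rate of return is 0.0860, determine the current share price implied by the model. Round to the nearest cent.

$71.33

Three-stage DDM. Project D₁…D_4; terminal Gordon value at t=4 with g = 0.017; discount at r = 0.086.
D_1 = 3.5400
D_2 = 4.6587
D_3 = 4.9797
D_4 = 5.3228
TV_4 = 5.4133/(0.086−0.017) = 78.4531
P₀ = Σ Dₜ/(1+r)ᵗ + TV_4/(1+r)^4 = 71.3258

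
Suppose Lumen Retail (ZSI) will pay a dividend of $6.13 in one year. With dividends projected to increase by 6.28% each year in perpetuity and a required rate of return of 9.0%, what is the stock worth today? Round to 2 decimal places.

$225.37

Gordon growth model: P₀ = D₁/(r − g), with D₁ = 6.13 given directly.
P₀ = 6.1300 / (0.09 − 0.0628) = 6.1300 / 0.0272 = 225.3676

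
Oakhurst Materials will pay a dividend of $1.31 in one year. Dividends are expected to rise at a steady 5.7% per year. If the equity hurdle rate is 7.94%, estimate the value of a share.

Gordon growth model: P₀ = D₁/(r − g), with D₁ = 1.31 given directly.
P₀ = 1.3100 / (0.0794 − 0.057) = 1.3100 / 0.0224 = 58.4821

$58.48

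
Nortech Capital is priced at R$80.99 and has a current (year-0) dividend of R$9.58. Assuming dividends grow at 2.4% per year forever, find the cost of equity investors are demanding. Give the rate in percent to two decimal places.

14.51%

Rearranging the constant-growth DDM: r = D₁/P₀ + g.
D₁ = 9.58 × (1 + 0.024) = 9.8099.
r = 9.8099 / 80.99 + 0.024 = 0.12113 + 0.024 = 0.14513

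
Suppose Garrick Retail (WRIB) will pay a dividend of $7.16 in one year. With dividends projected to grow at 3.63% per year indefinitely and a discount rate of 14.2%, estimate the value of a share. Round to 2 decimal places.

$67.74

Gordon growth model: P₀ = D₁/(r − g), with D₁ = 7.16 given directly.
P₀ = 7.1600 / (0.142 − 0.0363) = 7.1600 / 0.1057 = 67.7389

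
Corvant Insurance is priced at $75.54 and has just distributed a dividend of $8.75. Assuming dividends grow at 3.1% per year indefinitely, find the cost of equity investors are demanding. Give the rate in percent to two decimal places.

Rearranging the constant-growth DDM: r = D₁/P₀ + g.
D₁ = 8.75 × (1 + 0.031) = 9.0212.
r = 9.0212 / 75.54 + 0.031 = 0.11942 + 0.031 = 0.15042

15.04%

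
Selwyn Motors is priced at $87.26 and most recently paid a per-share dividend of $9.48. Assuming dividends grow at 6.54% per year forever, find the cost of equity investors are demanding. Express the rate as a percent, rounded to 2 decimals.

18.11%

Rearranging the constant-growth DDM: r = D₁/P₀ + g.
D₁ = 9.48 × (1 + 0.0654) = 10.1000.
r = 10.1000 / 87.26 + 0.0654 = 0.11575 + 0.0654 = 0.18115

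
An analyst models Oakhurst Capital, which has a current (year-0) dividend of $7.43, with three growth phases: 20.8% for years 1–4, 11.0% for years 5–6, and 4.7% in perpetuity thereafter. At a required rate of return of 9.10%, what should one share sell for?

Three-stage DDM. Project D₁…D_6; terminal Gordon value at t=6 with g = 0.047; discount at r = 0.091.
D_1 = 8.9754
D_2 = 10.8423
D_3 = 13.0975
D_4 = 15.8218
D_5 = 17.5622
D_6 = 19.4941
TV_6 = 20.4103/(0.091−0.047) = 463.8702
P₀ = Σ Dₜ/(1+r)ᵗ + TV_6/(1+r)^6 = 336.5843

$336.58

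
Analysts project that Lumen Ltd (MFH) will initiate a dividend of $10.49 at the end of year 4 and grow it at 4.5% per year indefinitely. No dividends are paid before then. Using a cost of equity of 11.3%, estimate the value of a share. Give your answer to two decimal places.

Deferred-dividend DDM. At t=3 the remaining stream is a growing perpetuity with first payment D_4 = 10.49.
V_3 = D_4/(r−g) = 10.49/(0.113−0.045) = 154.2647
P₀ = V_3/(1+r)^3 = 154.2647/(1+0.113)^3 = 111.8874

$111.89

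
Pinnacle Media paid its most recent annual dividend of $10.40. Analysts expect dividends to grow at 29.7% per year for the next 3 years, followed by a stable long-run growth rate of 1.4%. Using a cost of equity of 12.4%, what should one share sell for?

$189.13

Two-stage DDM. Project D₁…D_3 at 0.297, terminal growth 0.014, discount at r = 0.124.
D_1 = 13.4888
D_2 = 17.4950
D_3 = 22.6910
Terminal value at t=3: TV = D_4/(r−g) = 23.0087/(0.124−0.014) = 209.1696
P₀ = 13.4888/(1+0.124)^1 + 17.4950/(1+0.124)^2 + 22.6910/(1+0.124)^3 + 209.1696/(1+0.124)^3 = 189.1266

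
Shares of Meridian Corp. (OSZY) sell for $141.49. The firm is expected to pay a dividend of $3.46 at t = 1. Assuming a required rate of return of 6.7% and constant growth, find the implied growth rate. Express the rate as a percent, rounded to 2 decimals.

From P₀ = D₁/(r − g), the implied growth is g = r − D₁/P₀.
g = 0.067 − 3.46/141.49 = 0.067 − 0.02445 = 0.04255

4.25%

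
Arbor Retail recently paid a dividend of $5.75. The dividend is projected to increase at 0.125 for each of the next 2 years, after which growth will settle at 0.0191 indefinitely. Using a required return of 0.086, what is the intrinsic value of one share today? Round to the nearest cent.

Two-stage DDM. Project D₁…D_2 at 0.125, terminal growth 0.0191, discount at r = 0.086.
D_1 = 6.4688
D_2 = 7.2773
Terminal value at t=2: TV = D_3/(r−g) = 7.4163/(0.086−0.0191) = 110.8571
P₀ = 6.4688/(1+0.086)^1 + 7.2773/(1+0.086)^2 + 110.8571/(1+0.086)^2 = 106.1217

$106.12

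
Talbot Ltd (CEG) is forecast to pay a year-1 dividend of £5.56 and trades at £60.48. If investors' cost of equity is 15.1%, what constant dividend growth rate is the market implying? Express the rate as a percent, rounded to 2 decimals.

From P₀ = D₁/(r − g), the implied growth is g = r − D₁/P₀.
g = 0.151 − 5.56/60.48 = 0.151 − 0.09193 = 0.05907

5.91%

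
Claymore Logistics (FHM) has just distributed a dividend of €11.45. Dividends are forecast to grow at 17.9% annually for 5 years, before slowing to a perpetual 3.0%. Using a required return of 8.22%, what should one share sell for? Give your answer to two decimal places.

€421.31

Two-stage DDM. Project D₁…D_5 at 0.179, terminal growth 0.03, discount at r = 0.0822.
D_1 = 13.4995
D_2 = 15.9160
D_3 = 18.7649
D_4 = 22.1239
D_5 = 26.0840
Terminal value at t=5: TV = D_6/(r−g) = 26.8665/(0.0822−0.03) = 514.6847
P₀ = 13.4995/(1+0.0822)^1 + 15.9160/(1+0.0822)^2 + 18.7649/(1+0.0822)^3 + 22.1239/(1+0.0822)^4 + 26.0840/(1+0.0822)^5 + 514.6847/(1+0.0822)^5 = 421.3119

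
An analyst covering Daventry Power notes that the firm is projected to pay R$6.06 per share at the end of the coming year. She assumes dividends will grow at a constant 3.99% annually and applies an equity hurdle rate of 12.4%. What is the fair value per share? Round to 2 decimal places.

R$72.06

Gordon growth model: P₀ = D₁/(r − g), with D₁ = 6.06 given directly.
P₀ = 6.0600 / (0.124 − 0.0399) = 6.0600 / 0.0841 = 72.0571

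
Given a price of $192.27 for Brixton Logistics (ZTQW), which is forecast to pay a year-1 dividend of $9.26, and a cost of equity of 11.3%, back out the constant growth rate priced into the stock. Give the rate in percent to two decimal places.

6.48%

From P₀ = D₁/(r − g), the implied growth is g = r − D₁/P₀.
g = 0.113 − 9.26/192.27 = 0.113 − 0.04816 = 0.06484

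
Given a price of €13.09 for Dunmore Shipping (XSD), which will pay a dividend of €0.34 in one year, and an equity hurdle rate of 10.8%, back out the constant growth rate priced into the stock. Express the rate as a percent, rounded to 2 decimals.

8.20%

From P₀ = D₁/(r − g), the implied growth is g = r − D₁/P₀.
g = 0.108 − 0.34/13.09 = 0.108 − 0.02597 = 0.08203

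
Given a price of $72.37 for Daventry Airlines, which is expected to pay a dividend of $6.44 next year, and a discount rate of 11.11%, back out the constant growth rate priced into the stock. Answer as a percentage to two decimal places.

From P₀ = D₁/(r − g), the implied growth is g = r − D₁/P₀.
g = 0.1111 − 6.44/72.37 = 0.1111 − 0.08899 = 0.02211

2.21%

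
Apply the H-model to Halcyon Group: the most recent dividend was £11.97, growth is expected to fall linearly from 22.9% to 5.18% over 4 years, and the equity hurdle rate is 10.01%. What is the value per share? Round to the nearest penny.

H-model: P₀ = D₀[(1+g_L) + H(g_S−g_L)]/(r−g_L), with H = 4/2 = 2.
P₀ = 11.97 × [(1+0.0518) + 2×(0.229−0.0518)] / (0.1001−0.0518)
   = 11.97 × 1.4062 / 0.0483 = 348.4930

£348.49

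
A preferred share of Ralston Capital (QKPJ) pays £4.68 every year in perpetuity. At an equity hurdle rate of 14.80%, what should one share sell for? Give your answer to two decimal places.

£31.62

Zero-growth DDM (perpetuity): P₀ = D/r = 4.68 / 0.148 = 31.6216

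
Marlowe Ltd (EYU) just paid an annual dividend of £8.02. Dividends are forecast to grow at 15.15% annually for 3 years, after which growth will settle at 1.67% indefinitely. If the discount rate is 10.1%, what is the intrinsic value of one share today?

£136.99

Two-stage DDM. Project D₁…D_3 at 0.1515, terminal growth 0.0167, discount at r = 0.101.
D_1 = 9.2350
D_2 = 10.6341
D_3 = 12.2452
Terminal value at t=3: TV = D_4/(r−g) = 12.4497/(0.101−0.0167) = 147.6833
P₀ = 9.2350/(1+0.101)^1 + 10.6341/(1+0.101)^2 + 12.2452/(1+0.101)^3 + 147.6833/(1+0.101)^3 = 136.9900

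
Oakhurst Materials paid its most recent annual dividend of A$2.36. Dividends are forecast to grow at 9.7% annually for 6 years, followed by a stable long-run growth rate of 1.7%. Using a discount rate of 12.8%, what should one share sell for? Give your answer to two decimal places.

Two-stage DDM. Project D₁…D_6 at 0.097, terminal growth 0.017, discount at r = 0.128.
D_1 = 2.5889
D_2 = 2.8400
D_3 = 3.1155
D_4 = 3.4177
D_5 = 3.7493
D_6 = 4.1129
Terminal value at t=6: TV = D_7/(r−g) = 4.1829/(0.128−0.017) = 37.6834
P₀ = 2.5889/(1+0.128)^1 + 2.8400/(1+0.128)^2 + 3.1155/(1+0.128)^3 + 3.4177/(1+0.128)^4 + 3.7493/(1+0.128)^5 + 4.1129/(1+0.128)^6 + 37.6834/(1+0.128)^6 = 31.1521

A$31.15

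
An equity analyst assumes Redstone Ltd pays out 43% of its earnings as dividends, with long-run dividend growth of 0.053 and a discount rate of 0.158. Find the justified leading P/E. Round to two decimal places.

Justified leading P/E = b/(r−g) = 0.43/(0.158−0.053) = 4.0952

4.10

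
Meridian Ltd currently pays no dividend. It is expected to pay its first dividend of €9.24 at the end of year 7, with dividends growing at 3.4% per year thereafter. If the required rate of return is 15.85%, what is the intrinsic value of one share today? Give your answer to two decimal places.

€30.70

Deferred-dividend DDM. At t=6 the remaining stream is a growing perpetuity with first payment D_7 = 9.24.
V_6 = D_7/(r−g) = 9.24/(0.1585−0.034) = 74.2169
P₀ = V_6/(1+r)^6 = 74.2169/(1+0.1585)^6 = 30.6992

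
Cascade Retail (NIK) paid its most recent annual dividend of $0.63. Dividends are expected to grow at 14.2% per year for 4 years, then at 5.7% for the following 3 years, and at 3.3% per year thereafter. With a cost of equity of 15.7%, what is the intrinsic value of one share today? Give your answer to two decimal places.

$7.74

Three-stage DDM. Project D₁…D_7; terminal Gordon value at t=7 with g = 0.033; discount at r = 0.157.
D_1 = 0.7195
D_2 = 0.8216
D_3 = 0.9383
D_4 = 1.0715
D_5 = 1.1326
D_6 = 1.1972
D_7 = 1.2654
TV_7 = 1.3072/(0.157−0.033) = 10.5416
P₀ = Σ Dₜ/(1+r)ᵗ + TV_7/(1+r)^7 = 7.7388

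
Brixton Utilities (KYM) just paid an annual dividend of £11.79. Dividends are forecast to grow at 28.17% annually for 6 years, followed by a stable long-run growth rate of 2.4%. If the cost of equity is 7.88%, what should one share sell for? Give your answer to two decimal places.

£754.57

Two-stage DDM. Project D₁…D_6 at 0.2817, terminal growth 0.024, discount at r = 0.0788.
D_1 = 15.1112
D_2 = 19.3681
D_3 = 24.8241
D_4 = 31.8170
D_5 = 40.7799
D_6 = 52.2675
Terminal value at t=6: TV = D_7/(r−g) = 53.5220/(0.0788−0.024) = 976.6782
P₀ = 15.1112/(1+0.0788)^1 + 19.3681/(1+0.0788)^2 + 24.8241/(1+0.0788)^3 + 31.8170/(1+0.0788)^4 + 40.7799/(1+0.0788)^5 + 52.2675/(1+0.0788)^6 + 976.6782/(1+0.0788)^6 = 754.5708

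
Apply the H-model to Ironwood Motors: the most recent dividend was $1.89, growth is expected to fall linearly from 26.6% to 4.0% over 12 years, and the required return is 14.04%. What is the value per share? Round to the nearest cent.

$45.10

H-model: P₀ = D₀[(1+g_L) + H(g_S−g_L)]/(r−g_L), with H = 12/2 = 6.
P₀ = 1.89 × [(1+0.04) + 6×(0.266−0.04)] / (0.1404−0.04)
   = 1.89 × 2.3960 / 0.1004 = 45.1040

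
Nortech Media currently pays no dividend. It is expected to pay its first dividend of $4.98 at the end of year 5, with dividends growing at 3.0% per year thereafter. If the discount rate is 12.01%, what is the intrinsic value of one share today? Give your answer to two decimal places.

$35.11

Deferred-dividend DDM. At t=4 the remaining stream is a growing perpetuity with first payment D_5 = 4.98.
V_4 = D_5/(r−g) = 4.98/(0.1201−0.03) = 55.2719
P₀ = V_4/(1+r)^4 = 55.2719/(1+0.1201)^4 = 35.1138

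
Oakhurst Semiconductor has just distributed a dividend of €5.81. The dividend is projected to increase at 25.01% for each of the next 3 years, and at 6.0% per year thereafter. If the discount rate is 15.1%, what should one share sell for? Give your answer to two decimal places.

Two-stage DDM. Project D₁…D_3 at 0.2501, terminal growth 0.06, discount at r = 0.151.
D_1 = 7.2631
D_2 = 9.0796
D_3 = 11.3504
Terminal value at t=3: TV = D_4/(r−g) = 12.0314/(0.151−0.06) = 132.2132
P₀ = 7.2631/(1+0.151)^1 + 9.0796/(1+0.151)^2 + 11.3504/(1+0.151)^3 + 132.2132/(1+0.151)^3 = 107.3133

€107.31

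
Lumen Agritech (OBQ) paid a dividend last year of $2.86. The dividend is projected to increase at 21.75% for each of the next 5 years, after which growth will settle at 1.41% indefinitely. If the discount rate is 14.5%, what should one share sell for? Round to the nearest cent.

$47.37

Two-stage DDM. Project D₁…D_5 at 0.2175, terminal growth 0.0141, discount at r = 0.145.
D_1 = 3.4821
D_2 = 4.2394
D_3 = 5.1615
D_4 = 6.2841
D_5 = 7.6509
Terminal value at t=5: TV = D_6/(r−g) = 7.7587/(0.145−0.0141) = 59.2723
P₀ = 3.4821/(1+0.145)^1 + 4.2394/(1+0.145)^2 + 5.1615/(1+0.145)^3 + 6.2841/(1+0.145)^4 + 7.6509/(1+0.145)^5 + 59.2723/(1+0.145)^5 = 47.3748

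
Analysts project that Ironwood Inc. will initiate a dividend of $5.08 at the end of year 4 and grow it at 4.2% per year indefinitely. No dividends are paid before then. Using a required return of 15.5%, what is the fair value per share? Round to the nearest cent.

$29.18

Deferred-dividend DDM. At t=3 the remaining stream is a growing perpetuity with first payment D_4 = 5.08.
V_3 = D_4/(r−g) = 5.08/(0.155−0.042) = 44.9558
P₀ = V_3/(1+r)^3 = 44.9558/(1+0.155)^3 = 29.1769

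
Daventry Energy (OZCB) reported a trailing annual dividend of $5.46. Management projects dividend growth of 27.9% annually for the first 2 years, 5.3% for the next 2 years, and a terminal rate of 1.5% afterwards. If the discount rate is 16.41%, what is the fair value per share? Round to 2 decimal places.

Three-stage DDM. Project D₁…D_4; terminal Gordon value at t=4 with g = 0.015; discount at r = 0.1641.
D_1 = 6.9833
D_2 = 8.9317
D_3 = 9.4051
D_4 = 9.9035
TV_4 = 10.0521/(0.1641−0.015) = 67.4185
P₀ = Σ Dₜ/(1+r)ᵗ + TV_4/(1+r)^4 = 60.6577

$60.66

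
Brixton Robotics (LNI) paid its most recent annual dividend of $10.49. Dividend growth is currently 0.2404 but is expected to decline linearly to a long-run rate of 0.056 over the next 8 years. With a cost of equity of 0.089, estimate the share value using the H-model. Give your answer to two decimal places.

H-model: P₀ = D₀[(1+g_L) + H(g_S−g_L)]/(r−g_L), with H = 8/2 = 4.
P₀ = 10.49 × [(1+0.056) + 4×(0.2404−0.056)] / (0.089−0.056)
   = 10.49 × 1.7936 / 0.033 = 570.1474

$570.15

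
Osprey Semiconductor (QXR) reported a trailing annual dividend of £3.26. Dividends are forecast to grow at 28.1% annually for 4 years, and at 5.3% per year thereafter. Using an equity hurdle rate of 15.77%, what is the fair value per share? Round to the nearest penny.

Two-stage DDM. Project D₁…D_4 at 0.281, terminal growth 0.053, discount at r = 0.1577.
D_1 = 4.1761
D_2 = 5.3495
D_3 = 6.8528
D_4 = 8.7784
Terminal value at t=4: TV = D_5/(r−g) = 9.2436/(0.1577−0.053) = 88.2868
P₀ = 4.1761/(1+0.1577)^1 + 5.3495/(1+0.1577)^2 + 6.8528/(1+0.1577)^3 + 8.7784/(1+0.1577)^4 + 88.2868/(1+0.1577)^4 = 66.0506

£66.05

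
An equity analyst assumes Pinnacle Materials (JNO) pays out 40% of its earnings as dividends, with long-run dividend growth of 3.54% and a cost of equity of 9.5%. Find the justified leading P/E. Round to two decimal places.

6.71

Justified leading P/E = b/(r−g) = 0.40/(0.095−0.0354) = 6.7114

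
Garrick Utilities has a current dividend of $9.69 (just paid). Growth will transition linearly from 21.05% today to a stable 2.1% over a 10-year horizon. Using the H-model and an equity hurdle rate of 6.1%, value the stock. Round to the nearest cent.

$476.87

H-model: P₀ = D₀[(1+g_L) + H(g_S−g_L)]/(r−g_L), with H = 10/2 = 5.
P₀ = 9.69 × [(1+0.021) + 5×(0.2105−0.021)] / (0.061−0.021)
   = 9.69 × 1.9685 / 0.04 = 476.8691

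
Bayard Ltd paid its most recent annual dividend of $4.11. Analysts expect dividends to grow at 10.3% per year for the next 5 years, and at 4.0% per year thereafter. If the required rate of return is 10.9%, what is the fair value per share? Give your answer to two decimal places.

$80.51

Two-stage DDM. Project D₁…D_5 at 0.103, terminal growth 0.04, discount at r = 0.109.
D_1 = 4.5333
D_2 = 5.0003
D_3 = 5.5153
D_4 = 6.0834
D_5 = 6.7100
Terminal value at t=5: TV = D_6/(r−g) = 6.9783/(0.109−0.04) = 101.1355
P₀ = 4.5333/(1+0.109)^1 + 5.0003/(1+0.109)^2 + 5.5153/(1+0.109)^3 + 6.0834/(1+0.109)^4 + 6.7100/(1+0.109)^5 + 101.1355/(1+0.109)^5 = 80.5089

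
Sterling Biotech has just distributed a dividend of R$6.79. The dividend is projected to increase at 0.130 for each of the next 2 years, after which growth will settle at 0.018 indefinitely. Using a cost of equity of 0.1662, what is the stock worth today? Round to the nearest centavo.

R$56.74

Two-stage DDM. Project D₁…D_2 at 0.13, terminal growth 0.018, discount at r = 0.1662.
D_1 = 7.6727
D_2 = 8.6702
Terminal value at t=2: TV = D_3/(r−g) = 8.8262/(0.1662−0.018) = 59.5561
P₀ = 7.6727/(1+0.1662)^1 + 8.6702/(1+0.1662)^2 + 59.5561/(1+0.1662)^2 = 56.7448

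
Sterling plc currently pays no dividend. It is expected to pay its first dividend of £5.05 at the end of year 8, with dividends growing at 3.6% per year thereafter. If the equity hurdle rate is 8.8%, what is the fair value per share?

Deferred-dividend DDM. At t=7 the remaining stream is a growing perpetuity with first payment D_8 = 5.05.
V_7 = D_8/(r−g) = 5.05/(0.088−0.036) = 97.1154
P₀ = V_7/(1+r)^7 = 97.1154/(1+0.088)^7 = 53.8128

£53.81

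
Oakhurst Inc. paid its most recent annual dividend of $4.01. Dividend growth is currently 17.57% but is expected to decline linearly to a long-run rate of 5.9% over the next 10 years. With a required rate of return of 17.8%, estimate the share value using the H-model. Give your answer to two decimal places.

$55.35

H-model: P₀ = D₀[(1+g_L) + H(g_S−g_L)]/(r−g_L), with H = 10/2 = 5.
P₀ = 4.01 × [(1+0.059) + 5×(0.1757−0.059)] / (0.178−0.059)
   = 4.01 × 1.6425 / 0.119 = 55.3481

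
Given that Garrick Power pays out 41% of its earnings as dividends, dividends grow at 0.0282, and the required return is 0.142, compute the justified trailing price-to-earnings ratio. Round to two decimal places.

3.70

Justified trailing P/E = b(1+g)/(r−g) = 0.41×(1+0.0282)/(0.142−0.0282) = 3.7044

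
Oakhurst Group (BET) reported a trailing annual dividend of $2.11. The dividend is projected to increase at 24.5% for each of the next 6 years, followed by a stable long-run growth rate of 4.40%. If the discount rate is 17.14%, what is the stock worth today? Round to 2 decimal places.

Two-stage DDM. Project D₁…D_6 at 0.245, terminal growth 0.044, discount at r = 0.1714.
D_1 = 2.6269
D_2 = 3.2706
D_3 = 4.0718
D_4 = 5.0694
D_5 = 6.3115
D_6 = 7.8578
Terminal value at t=6: TV = D_7/(r−g) = 8.2035/(0.1714−0.044) = 64.3917
P₀ = 2.6269/(1+0.1714)^1 + 3.2706/(1+0.1714)^2 + 4.0718/(1+0.1714)^3 + 5.0694/(1+0.1714)^4 + 6.3115/(1+0.1714)^5 + 7.8578/(1+0.1714)^6 + 64.3917/(1+0.1714)^6 = 40.6775

$40.68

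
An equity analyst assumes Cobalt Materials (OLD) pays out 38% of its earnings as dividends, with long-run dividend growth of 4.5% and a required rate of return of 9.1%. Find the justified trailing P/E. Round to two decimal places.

8.63

Justified trailing P/E = b(1+g)/(r−g) = 0.38×(1+0.045)/(0.091−0.045) = 8.6326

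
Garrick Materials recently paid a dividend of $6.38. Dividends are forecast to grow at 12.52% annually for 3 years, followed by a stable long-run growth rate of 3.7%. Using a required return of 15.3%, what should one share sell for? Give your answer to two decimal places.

$71.24

Two-stage DDM. Project D₁…D_3 at 0.1252, terminal growth 0.037, discount at r = 0.153.
D_1 = 7.1788
D_2 = 8.0776
D_3 = 9.0889
Terminal value at t=3: TV = D_4/(r−g) = 9.4252/(0.153−0.037) = 81.2514
P₀ = 7.1788/(1+0.153)^1 + 8.0776/(1+0.153)^2 + 9.0889/(1+0.153)^3 + 81.2514/(1+0.153)^3 = 71.2399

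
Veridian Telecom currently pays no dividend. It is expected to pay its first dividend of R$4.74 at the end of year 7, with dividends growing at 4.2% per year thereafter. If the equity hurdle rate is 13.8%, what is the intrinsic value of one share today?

Deferred-dividend DDM. At t=6 the remaining stream is a growing perpetuity with first payment D_7 = 4.74.
V_6 = D_7/(r−g) = 4.74/(0.138−0.042) = 49.3750
P₀ = V_6/(1+r)^6 = 49.3750/(1+0.138)^6 = 22.7328

R$22.73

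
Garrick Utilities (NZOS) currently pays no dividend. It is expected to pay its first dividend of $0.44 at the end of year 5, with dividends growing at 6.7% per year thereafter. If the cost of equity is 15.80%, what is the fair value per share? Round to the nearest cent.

$2.69

Deferred-dividend DDM. At t=4 the remaining stream is a growing perpetuity with first payment D_5 = 0.44.
V_4 = D_5/(r−g) = 0.44/(0.158−0.067) = 4.8352
P₀ = V_4/(1+r)^4 = 4.8352/(1+0.158)^4 = 2.6889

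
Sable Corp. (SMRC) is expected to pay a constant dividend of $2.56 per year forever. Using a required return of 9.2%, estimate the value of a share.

Zero-growth DDM (perpetuity): P₀ = D/r = 2.56 / 0.092 = 27.8261

$27.83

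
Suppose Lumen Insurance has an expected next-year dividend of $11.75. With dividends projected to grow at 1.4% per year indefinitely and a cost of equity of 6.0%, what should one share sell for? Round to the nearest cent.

$255.43

Gordon growth model: P₀ = D₁/(r − g), with D₁ = 11.75 given directly.
P₀ = 11.7500 / (0.06 − 0.014) = 11.7500 / 0.046 = 255.4348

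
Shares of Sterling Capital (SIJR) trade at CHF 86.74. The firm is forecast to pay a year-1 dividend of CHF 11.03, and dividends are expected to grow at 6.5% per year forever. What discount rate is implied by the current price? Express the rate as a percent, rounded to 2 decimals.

19.22%

Rearranging the constant-growth DDM: r = D₁/P₀ + g.
r = 11.0300 / 86.74 + 0.065 = 0.12716 + 0.065 = 0.19216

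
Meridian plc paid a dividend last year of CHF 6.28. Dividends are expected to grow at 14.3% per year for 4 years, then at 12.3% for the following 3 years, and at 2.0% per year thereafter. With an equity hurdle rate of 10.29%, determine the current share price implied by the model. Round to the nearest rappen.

Three-stage DDM. Project D₁…D_7; terminal Gordon value at t=7 with g = 0.02; discount at r = 0.1029.
D_1 = 7.1780
D_2 = 8.2045
D_3 = 9.3777
D_4 = 10.7188
D_5 = 12.0372
D_6 = 13.5177
D_7 = 15.1804
TV_7 = 15.4840/(0.1029−0.02) = 186.7796
P₀ = Σ Dₜ/(1+r)ᵗ + TV_7/(1+r)^7 = 144.1199

CHF 144.12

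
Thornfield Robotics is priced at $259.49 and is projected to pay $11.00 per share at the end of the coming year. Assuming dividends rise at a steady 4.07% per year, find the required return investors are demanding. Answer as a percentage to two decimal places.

Rearranging the constant-growth DDM: r = D₁/P₀ + g.
r = 11.0000 / 259.49 + 0.0407 = 0.04239 + 0.0407 = 0.08309

8.31%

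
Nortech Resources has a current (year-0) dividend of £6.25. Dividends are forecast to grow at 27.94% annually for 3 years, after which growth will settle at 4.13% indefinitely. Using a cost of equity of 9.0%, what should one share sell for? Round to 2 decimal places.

£242.16

Two-stage DDM. Project D₁…D_3 at 0.2794, terminal growth 0.0413, discount at r = 0.09.
D_1 = 7.9963
D_2 = 10.2304
D_3 = 13.0888
Terminal value at t=3: TV = D_4/(r−g) = 13.6293/(0.09−0.0413) = 279.8633
P₀ = 7.9963/(1+0.09)^1 + 10.2304/(1+0.09)^2 + 13.0888/(1+0.09)^3 + 279.8633/(1+0.09)^3 = 242.1595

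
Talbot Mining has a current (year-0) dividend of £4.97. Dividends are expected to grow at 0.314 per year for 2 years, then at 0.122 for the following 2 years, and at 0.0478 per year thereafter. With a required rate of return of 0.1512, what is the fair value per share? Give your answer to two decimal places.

£86.94

Three-stage DDM. Project D₁…D_4; terminal Gordon value at t=4 with g = 0.0478; discount at r = 0.1512.
D_1 = 6.5306
D_2 = 8.5812
D_3 = 9.6281
D_4 = 10.8027
TV_4 = 11.3191/(0.1512−0.0478) = 109.4689
P₀ = Σ Dₜ/(1+r)ᵗ + TV_4/(1+r)^4 = 86.9382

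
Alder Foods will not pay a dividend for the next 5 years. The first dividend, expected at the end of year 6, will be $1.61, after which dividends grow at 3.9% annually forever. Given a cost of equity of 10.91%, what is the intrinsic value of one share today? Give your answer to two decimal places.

$13.69

Deferred-dividend DDM. At t=5 the remaining stream is a growing perpetuity with first payment D_6 = 1.61.
V_5 = D_6/(r−g) = 1.61/(0.1091−0.039) = 22.9672
P₀ = V_5/(1+r)^5 = 22.9672/(1+0.1091)^5 = 13.6853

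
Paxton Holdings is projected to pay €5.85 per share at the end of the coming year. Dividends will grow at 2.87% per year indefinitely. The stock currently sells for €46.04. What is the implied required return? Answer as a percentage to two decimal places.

Rearranging the constant-growth DDM: r = D₁/P₀ + g.
r = 5.8500 / 46.04 + 0.0287 = 0.12706 + 0.0287 = 0.15576

15.58%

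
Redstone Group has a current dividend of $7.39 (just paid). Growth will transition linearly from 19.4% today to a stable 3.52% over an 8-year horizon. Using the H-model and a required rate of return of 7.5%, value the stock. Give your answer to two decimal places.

H-model: P₀ = D₀[(1+g_L) + H(g_S−g_L)]/(r−g_L), with H = 8/2 = 4.
P₀ = 7.39 × [(1+0.0352) + 4×(0.194−0.0352)] / (0.075−0.0352)
   = 7.39 × 1.6704 / 0.0398 = 310.1572

$310.16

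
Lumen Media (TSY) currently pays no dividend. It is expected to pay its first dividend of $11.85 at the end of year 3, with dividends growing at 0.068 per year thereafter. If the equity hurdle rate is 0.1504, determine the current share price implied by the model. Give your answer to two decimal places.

Deferred-dividend DDM. At t=2 the remaining stream is a growing perpetuity with first payment D_3 = 11.85.
V_2 = D_3/(r−g) = 11.85/(0.1504−0.068) = 143.8107
P₀ = V_2/(1+r)^2 = 143.8107/(1+0.1504)^2 = 108.6659

$108.67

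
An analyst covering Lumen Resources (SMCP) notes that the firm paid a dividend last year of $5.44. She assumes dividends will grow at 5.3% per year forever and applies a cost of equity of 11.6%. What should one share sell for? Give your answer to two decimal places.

Gordon growth model: P₀ = D₁/(r − g). D₁ = 5.44 × (1 + 0.053) = 5.7283.
P₀ = 5.7283 / (0.116 − 0.053) = 5.7283 / 0.063 = 90.9257

$90.93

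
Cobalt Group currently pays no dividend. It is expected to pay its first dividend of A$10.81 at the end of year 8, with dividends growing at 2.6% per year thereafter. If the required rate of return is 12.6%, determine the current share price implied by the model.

A$47.10

Deferred-dividend DDM. At t=7 the remaining stream is a growing perpetuity with first payment D_8 = 10.81.
V_7 = D_8/(r−g) = 10.81/(0.126−0.026) = 108.1000
P₀ = V_7/(1+r)^7 = 108.1000/(1+0.126)^7 = 47.1039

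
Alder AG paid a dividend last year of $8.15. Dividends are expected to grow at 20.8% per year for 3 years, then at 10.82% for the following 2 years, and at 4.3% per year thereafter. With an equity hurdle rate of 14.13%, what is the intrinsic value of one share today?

$142.59

Three-stage DDM. Project D₁…D_5; terminal Gordon value at t=5 with g = 0.043; discount at r = 0.1413.
D_1 = 9.8452
D_2 = 11.8930
D_3 = 14.3667
D_4 = 15.9212
D_5 = 17.6439
TV_5 = 18.4026/(0.1413−0.043) = 187.2085
P₀ = Σ Dₜ/(1+r)ᵗ + TV_5/(1+r)^5 = 142.5939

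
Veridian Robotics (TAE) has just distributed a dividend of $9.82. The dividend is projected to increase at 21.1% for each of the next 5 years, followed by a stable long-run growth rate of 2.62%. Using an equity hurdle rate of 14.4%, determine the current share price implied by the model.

$172.14

Two-stage DDM. Project D₁…D_5 at 0.211, terminal growth 0.0262, discount at r = 0.144.
D_1 = 11.8920
D_2 = 14.4012
D_3 = 17.4399
D_4 = 21.1197
D_5 = 25.5760
Terminal value at t=5: TV = D_6/(r−g) = 26.2461/(0.144−0.0262) = 222.8019
P₀ = 11.8920/(1+0.144)^1 + 14.4012/(1+0.144)^2 + 17.4399/(1+0.144)^3 + 21.1197/(1+0.144)^4 + 25.5760/(1+0.144)^5 + 222.8019/(1+0.144)^5 = 172.1382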